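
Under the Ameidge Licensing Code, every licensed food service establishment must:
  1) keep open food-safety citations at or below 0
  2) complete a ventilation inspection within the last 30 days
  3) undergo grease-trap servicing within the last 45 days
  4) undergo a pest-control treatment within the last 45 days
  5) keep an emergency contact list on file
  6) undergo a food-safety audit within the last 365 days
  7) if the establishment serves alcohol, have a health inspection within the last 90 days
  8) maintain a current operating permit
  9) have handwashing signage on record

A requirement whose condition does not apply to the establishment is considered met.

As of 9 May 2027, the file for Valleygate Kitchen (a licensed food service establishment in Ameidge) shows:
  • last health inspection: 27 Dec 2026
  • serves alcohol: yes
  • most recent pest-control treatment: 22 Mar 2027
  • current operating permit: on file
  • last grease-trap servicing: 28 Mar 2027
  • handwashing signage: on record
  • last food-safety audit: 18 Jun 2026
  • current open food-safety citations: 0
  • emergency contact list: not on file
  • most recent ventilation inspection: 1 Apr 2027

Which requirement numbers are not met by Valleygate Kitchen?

1. open food-safety citations 0 ≤ 0 → met
2. ventilation inspection 38 days ago vs limit 30 → not met
3. grease-trap servicing 42 days ago vs limit 45 → met
4. pest-control treatment 48 days ago vs limit 45 → not met
5. emergency contact list absent → not met
6. food-safety audit 325 days ago vs limit 365 → met
7. condition 'serves alcohol' holds; health inspection 133 days ago vs limit 90 → not met
8. current operating permit present → met
9. handwashing signage present → met
Not met: 2, 4, 5, 7

2, 4, 5, 7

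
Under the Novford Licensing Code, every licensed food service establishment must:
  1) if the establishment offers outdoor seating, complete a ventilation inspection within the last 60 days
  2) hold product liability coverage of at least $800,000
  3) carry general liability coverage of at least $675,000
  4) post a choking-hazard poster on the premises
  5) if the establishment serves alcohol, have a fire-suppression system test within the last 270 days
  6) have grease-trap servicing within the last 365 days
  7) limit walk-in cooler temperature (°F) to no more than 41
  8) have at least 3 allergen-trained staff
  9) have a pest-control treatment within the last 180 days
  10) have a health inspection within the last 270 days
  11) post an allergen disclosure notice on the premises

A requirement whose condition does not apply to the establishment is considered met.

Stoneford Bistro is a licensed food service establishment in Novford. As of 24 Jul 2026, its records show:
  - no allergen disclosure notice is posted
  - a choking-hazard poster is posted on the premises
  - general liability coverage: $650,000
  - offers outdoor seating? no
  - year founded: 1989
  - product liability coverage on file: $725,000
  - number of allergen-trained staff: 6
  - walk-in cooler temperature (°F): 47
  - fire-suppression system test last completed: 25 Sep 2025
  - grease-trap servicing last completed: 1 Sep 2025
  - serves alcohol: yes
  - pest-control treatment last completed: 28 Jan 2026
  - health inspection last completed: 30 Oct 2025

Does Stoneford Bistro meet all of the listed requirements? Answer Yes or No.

1. condition 'offers outdoor seating' does not hold → requirement n/a → met
2. product liability coverage $725,000 < $800,000 → not met
3. general liability coverage $650,000 < $675,000 → not met
4. choking-hazard poster present → met
5. condition 'serves alcohol' holds; fire-suppression system test 302 days ago vs limit 270 → not met
6. grease-trap servicing 326 days ago vs limit 365 → met
7. walk-in cooler temperature (°F) 47 > 41 → not met
8. allergen-trained staff 6 ≥ 3 → met
9. pest-control treatment 177 days ago vs limit 180 → met
10. health inspection 267 days ago vs limit 270 → met
11. allergen disclosure notice absent → not met
Not met: 2, 3, 5, 7, 11

No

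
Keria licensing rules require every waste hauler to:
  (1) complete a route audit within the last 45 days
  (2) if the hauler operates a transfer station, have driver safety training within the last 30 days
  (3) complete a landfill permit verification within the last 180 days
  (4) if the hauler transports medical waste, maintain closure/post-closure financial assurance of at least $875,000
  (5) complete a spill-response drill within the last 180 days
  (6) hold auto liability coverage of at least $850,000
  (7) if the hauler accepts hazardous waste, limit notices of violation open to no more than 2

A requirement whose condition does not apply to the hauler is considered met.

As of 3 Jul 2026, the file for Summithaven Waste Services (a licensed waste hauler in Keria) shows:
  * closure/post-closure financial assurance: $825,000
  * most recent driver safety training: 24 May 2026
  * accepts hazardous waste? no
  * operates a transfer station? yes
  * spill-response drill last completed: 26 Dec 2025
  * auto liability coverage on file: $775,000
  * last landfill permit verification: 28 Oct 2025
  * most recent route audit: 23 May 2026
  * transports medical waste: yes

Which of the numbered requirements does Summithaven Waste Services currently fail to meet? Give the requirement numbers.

2, 3, 4, 5, 6

1. route audit 41 days ago vs limit 45 → met
2. condition 'operates a transfer station' holds; driver safety training 40 days ago vs limit 30 → not met
3. landfill permit verification 248 days ago vs limit 180 → not met
4. condition 'transports medical waste' holds; closure/post-closure financial assurance $825,000 < $875,000 → not met
5. spill-response drill 189 days ago vs limit 180 → not met
6. auto liability coverage $775,000 < $850,000 → not met
7. condition 'accepts hazardous waste' does not hold → requirement n/a → met
Not met: 2, 3, 4, 5, 6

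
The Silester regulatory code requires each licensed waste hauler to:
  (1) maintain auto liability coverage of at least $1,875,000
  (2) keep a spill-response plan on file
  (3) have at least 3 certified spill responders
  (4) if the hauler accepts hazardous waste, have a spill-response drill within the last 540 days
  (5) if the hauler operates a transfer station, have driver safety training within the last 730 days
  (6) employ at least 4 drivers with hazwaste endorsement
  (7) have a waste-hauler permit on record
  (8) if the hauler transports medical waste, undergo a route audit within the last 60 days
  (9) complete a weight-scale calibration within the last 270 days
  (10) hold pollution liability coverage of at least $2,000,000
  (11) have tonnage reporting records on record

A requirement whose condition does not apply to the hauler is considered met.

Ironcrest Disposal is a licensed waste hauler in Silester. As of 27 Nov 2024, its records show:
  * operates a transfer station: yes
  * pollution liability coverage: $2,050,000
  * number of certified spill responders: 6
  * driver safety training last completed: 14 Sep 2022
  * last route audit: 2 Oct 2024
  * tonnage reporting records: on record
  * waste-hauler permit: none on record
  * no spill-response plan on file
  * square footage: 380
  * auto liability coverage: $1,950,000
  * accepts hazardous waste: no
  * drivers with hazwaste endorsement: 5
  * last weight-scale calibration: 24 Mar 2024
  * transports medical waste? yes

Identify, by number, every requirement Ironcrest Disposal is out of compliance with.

2, 5, 7

1. auto liability coverage $1,950,000 ≥ $1,875,000 → met
2. spill-response plan absent → not met
3. certified spill responders 6 ≥ 3 → met
4. condition 'accepts hazardous waste' does not hold → requirement n/a → met
5. condition 'operates a transfer station' holds; driver safety training 805 days ago vs limit 730 → not met
6. drivers with hazwaste endorsement 5 ≥ 4 → met
7. waste-hauler permit absent → not met
8. condition 'transports medical waste' holds; route audit 56 days ago vs limit 60 → met
9. weight-scale calibration 248 days ago vs limit 270 → met
10. pollution liability coverage $2,050,000 ≥ $2,000,000 → met
11. tonnage reporting records present → met
Not met: 2, 5, 7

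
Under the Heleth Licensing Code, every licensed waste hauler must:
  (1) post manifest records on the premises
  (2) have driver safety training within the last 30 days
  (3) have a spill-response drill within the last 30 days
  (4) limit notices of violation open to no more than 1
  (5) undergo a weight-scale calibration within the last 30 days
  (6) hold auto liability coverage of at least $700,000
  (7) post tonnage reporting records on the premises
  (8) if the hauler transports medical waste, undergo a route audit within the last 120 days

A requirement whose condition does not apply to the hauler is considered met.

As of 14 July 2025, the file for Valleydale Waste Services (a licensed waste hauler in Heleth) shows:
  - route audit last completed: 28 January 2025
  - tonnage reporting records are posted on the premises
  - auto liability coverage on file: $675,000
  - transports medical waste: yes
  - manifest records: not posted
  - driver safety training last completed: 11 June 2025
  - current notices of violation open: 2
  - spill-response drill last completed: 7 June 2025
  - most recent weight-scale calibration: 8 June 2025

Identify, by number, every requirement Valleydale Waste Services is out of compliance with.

1. manifest records absent → not met
2. driver safety training 33 days ago vs limit 30 → not met
3. spill-response drill 37 days ago vs limit 30 → not met
4. notices of violation open 2 > 1 → not met
5. weight-scale calibration 36 days ago vs limit 30 → not met
6. auto liability coverage $675,000 < $700,000 → not met
7. tonnage reporting records present → met
8. condition 'transports medical waste' holds; route audit 167 days ago vs limit 120 → not met
Not met: 1, 2, 3, 4, 5, 6, 8

1, 2, 3, 4, 5, 6, 8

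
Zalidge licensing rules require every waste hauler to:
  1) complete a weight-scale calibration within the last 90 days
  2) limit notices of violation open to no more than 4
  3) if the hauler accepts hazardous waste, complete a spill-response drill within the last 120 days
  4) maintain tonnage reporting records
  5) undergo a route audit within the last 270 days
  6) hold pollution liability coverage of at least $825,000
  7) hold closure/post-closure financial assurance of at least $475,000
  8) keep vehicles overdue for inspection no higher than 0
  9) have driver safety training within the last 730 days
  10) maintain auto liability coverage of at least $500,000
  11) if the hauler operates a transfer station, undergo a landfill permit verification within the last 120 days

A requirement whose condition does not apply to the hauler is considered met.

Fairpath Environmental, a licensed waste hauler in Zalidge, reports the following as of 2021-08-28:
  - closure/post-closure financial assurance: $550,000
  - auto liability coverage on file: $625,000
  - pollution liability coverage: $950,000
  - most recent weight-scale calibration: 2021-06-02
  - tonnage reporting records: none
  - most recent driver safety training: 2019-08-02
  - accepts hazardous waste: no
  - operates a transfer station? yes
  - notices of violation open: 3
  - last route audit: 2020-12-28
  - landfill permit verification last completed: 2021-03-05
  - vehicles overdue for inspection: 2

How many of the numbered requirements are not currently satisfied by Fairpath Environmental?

1. weight-scale calibration 87 days ago vs limit 90 → met
2. notices of violation open 3 ≤ 4 → met
3. condition 'accepts hazardous waste' does not hold → requirement n/a → met
4. tonnage reporting records absent → not met
5. route audit 243 days ago vs limit 270 → met
6. pollution liability coverage $950,000 ≥ $825,000 → met
7. closure/post-closure financial assurance $550,000 ≥ $475,000 → met
8. vehicles overdue for inspection 2 > 0 → not met
9. driver safety training 757 days ago vs limit 730 → not met
10. auto liability coverage $625,000 ≥ $500,000 → met
11. condition 'operates a transfer station' holds; landfill permit verification 176 days ago vs limit 120 → not met
Not met: 4 of 11

4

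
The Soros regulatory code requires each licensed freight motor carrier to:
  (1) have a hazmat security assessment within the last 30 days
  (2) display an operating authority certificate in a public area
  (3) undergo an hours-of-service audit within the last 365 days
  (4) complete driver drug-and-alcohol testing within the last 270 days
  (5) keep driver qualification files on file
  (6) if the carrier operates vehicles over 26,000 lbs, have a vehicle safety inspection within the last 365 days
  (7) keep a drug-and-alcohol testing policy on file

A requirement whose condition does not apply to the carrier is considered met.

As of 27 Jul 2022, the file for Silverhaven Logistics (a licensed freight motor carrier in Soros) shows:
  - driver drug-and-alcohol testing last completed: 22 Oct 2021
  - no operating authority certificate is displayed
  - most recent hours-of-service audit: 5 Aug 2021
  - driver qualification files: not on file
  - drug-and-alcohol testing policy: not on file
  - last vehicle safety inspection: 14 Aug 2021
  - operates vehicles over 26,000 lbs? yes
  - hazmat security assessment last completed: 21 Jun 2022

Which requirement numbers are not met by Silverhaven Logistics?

1. hazmat security assessment 36 days ago vs limit 30 → not met
2. operating authority certificate absent → not met
3. hours-of-service audit 356 days ago vs limit 365 → met
4. driver drug-and-alcohol testing 278 days ago vs limit 270 → not met
5. driver qualification files absent → not met
6. condition 'operates vehicles over 26,000 lbs' holds; vehicle safety inspection 347 days ago vs limit 365 → met
7. drug-and-alcohol testing policy absent → not met
Not met: 1, 2, 4, 5, 7

1, 2, 4, 5, 7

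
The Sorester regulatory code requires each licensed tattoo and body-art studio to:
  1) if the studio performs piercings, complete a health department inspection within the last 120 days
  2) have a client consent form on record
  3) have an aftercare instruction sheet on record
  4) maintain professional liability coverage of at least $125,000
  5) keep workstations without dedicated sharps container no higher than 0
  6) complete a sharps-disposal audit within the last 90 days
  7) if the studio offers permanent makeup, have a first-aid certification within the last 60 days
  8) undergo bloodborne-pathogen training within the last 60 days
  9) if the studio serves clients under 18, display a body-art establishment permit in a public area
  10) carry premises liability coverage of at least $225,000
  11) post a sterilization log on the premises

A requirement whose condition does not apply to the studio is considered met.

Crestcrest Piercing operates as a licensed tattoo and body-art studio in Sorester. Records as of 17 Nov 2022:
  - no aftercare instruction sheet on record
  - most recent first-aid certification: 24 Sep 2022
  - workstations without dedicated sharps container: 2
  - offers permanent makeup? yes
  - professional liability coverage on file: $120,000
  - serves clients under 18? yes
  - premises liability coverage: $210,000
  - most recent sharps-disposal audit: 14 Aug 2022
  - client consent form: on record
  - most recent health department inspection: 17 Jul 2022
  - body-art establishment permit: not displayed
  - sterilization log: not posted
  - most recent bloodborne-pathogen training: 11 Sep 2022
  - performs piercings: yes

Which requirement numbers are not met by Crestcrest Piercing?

1. condition 'performs piercings' holds; health department inspection 123 days ago vs limit 120 → not met
2. client consent form present → met
3. aftercare instruction sheet absent → not met
4. professional liability coverage $120,000 < $125,000 → not met
5. workstations without dedicated sharps container 2 > 0 → not met
6. sharps-disposal audit 95 days ago vs limit 90 → not met
7. condition 'offers permanent makeup' holds; first-aid certification 54 days ago vs limit 60 → met
8. bloodborne-pathogen training 67 days ago vs limit 60 → not met
9. condition 'serves clients under 18' holds; body-art establishment permit absent → not met
10. premises liability coverage $210,000 < $225,000 → not met
11. sterilization log absent → not met
Not met: 1, 3, 4, 5, 6, 8, 9, 10, 11

1, 3, 4, 5, 6, 8, 9, 10, 11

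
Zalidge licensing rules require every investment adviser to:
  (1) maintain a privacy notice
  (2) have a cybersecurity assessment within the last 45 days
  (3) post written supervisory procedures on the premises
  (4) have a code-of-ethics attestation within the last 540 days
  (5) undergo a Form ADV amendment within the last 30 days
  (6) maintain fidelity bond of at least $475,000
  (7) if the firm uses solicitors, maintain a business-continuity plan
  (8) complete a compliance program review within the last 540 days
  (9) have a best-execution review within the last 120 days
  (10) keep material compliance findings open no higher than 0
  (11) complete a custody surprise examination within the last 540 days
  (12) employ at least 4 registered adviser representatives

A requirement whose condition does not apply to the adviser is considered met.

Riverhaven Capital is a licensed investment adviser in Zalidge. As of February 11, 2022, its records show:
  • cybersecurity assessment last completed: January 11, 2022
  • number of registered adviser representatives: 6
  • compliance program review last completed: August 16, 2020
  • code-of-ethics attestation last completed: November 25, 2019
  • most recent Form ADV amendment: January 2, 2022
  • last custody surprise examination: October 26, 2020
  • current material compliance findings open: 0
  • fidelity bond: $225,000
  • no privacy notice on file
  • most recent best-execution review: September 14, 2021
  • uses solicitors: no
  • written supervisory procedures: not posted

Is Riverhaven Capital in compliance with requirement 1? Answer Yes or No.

1. privacy notice absent → not met

No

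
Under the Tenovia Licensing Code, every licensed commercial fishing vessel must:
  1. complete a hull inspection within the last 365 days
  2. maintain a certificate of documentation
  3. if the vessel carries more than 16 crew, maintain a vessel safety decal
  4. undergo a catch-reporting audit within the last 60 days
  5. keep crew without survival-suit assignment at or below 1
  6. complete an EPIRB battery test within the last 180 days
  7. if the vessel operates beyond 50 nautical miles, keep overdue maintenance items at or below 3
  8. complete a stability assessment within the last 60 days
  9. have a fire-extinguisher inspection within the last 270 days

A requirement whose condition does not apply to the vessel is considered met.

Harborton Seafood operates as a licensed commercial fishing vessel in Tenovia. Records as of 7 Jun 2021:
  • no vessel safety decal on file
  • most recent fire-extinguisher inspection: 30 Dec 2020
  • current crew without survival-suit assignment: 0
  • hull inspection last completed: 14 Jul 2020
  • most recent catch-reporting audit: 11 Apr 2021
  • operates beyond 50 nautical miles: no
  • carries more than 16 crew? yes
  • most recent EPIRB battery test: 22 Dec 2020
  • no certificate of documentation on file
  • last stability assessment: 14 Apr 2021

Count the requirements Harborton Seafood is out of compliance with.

2

1. hull inspection 328 days ago vs limit 365 → met
2. certificate of documentation absent → not met
3. condition 'carries more than 16 crew' holds; vessel safety decal absent → not met
4. catch-reporting audit 57 days ago vs limit 60 → met
5. crew without survival-suit assignment 0 ≤ 1 → met
6. EPIRB battery test 167 days ago vs limit 180 → met
7. condition 'operates beyond 50 nautical miles' does not hold → requirement n/a → met
8. stability assessment 54 days ago vs limit 60 → met
9. fire-extinguisher inspection 159 days ago vs limit 270 → met
Not met: 2 of 9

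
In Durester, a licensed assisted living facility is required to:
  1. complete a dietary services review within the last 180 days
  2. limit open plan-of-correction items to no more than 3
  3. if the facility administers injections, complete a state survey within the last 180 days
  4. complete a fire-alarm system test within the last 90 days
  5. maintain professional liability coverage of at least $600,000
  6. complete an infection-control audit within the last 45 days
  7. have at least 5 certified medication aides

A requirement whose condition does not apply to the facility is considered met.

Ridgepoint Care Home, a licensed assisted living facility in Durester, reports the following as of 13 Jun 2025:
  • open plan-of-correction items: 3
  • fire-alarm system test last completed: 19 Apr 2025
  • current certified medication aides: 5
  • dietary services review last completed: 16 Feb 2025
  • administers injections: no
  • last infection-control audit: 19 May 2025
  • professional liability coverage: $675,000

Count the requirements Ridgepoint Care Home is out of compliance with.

0

1. dietary services review 117 days ago vs limit 180 → met
2. open plan-of-correction items 3 ≤ 3 → met
3. condition 'administers injections' does not hold → requirement n/a → met
4. fire-alarm system test 55 days ago vs limit 90 → met
5. professional liability coverage $675,000 ≥ $600,000 → met
6. infection-control audit 25 days ago vs limit 45 → met
7. certified medication aides 5 ≥ 5 → met
Not met: 0 of 7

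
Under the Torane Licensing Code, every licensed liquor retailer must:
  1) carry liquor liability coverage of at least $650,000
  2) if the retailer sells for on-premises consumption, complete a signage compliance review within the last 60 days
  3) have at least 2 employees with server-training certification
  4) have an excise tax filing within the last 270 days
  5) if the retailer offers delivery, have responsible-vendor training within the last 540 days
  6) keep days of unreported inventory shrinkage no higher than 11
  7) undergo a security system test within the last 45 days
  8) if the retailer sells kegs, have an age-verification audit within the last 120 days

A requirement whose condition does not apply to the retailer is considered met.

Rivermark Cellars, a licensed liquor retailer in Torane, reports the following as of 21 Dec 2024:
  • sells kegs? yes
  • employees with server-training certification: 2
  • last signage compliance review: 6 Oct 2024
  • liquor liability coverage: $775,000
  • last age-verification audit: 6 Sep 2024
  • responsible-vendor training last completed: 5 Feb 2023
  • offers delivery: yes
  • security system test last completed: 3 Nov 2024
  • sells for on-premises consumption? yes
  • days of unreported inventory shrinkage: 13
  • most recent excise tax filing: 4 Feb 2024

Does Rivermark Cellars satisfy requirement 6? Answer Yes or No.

No

6. days of unreported inventory shrinkage 13 > 11 → not met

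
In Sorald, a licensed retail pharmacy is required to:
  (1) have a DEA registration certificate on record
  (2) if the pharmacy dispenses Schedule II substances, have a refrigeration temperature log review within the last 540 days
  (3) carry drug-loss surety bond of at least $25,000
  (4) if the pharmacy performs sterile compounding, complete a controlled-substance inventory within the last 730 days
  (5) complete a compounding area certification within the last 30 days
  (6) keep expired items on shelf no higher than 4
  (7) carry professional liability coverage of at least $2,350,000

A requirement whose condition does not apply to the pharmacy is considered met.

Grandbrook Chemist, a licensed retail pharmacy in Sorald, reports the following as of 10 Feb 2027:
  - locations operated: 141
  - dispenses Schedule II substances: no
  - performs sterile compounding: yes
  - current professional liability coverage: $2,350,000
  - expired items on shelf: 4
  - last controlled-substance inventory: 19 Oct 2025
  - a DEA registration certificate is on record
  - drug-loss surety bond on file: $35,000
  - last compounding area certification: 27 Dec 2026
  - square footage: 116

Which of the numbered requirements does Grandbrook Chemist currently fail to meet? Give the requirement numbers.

1. DEA registration certificate present → met
2. condition 'dispenses Schedule II substances' does not hold → requirement n/a → met
3. drug-loss surety bond $35,000 ≥ $25,000 → met
4. condition 'performs sterile compounding' holds; controlled-substance inventory 479 days ago vs limit 730 → met
5. compounding area certification 45 days ago vs limit 30 → not met
6. expired items on shelf 4 ≤ 4 → met
7. professional liability coverage $2,350,000 ≥ $2,350,000 → met
Not met: 5

5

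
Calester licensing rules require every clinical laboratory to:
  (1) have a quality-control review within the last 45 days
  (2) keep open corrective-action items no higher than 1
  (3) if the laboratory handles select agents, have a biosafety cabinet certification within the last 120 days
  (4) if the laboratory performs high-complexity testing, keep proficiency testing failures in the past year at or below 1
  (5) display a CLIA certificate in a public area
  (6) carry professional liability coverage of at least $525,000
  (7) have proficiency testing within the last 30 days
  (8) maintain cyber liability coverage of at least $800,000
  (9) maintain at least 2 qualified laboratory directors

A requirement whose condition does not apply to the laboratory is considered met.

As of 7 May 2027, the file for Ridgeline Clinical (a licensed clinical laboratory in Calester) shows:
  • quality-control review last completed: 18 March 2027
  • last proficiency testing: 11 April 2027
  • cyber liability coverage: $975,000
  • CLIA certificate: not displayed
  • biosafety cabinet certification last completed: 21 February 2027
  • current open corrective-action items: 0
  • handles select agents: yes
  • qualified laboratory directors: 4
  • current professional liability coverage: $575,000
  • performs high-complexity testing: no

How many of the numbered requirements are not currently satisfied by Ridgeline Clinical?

1. quality-control review 50 days ago vs limit 45 → not met
2. open corrective-action items 0 ≤ 1 → met
3. condition 'handles select agents' holds; biosafety cabinet certification 75 days ago vs limit 120 → met
4. condition 'performs high-complexity testing' does not hold → requirement n/a → met
5. CLIA certificate absent → not met
6. professional liability coverage $575,000 ≥ $525,000 → met
7. proficiency testing 26 days ago vs limit 30 → met
8. cyber liability coverage $975,000 ≥ $800,000 → met
9. qualified laboratory directors 4 ≥ 2 → met
Not met: 2 of 9

2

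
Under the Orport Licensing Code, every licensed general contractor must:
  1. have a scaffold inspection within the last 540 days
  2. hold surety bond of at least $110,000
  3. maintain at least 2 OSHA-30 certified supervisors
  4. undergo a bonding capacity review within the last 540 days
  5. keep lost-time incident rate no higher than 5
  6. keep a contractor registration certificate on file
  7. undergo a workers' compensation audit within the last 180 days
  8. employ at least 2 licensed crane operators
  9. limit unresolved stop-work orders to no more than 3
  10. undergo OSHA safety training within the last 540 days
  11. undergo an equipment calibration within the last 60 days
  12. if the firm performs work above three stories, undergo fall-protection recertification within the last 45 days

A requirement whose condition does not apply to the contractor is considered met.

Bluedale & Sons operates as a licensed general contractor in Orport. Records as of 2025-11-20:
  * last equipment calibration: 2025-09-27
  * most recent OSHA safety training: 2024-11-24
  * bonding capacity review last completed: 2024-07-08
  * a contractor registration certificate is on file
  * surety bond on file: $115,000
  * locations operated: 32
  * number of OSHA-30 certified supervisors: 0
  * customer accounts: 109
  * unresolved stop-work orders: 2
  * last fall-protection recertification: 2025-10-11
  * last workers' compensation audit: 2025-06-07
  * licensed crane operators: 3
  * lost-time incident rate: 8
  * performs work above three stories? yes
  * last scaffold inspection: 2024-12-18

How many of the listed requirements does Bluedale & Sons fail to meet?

2

1. scaffold inspection 337 days ago vs limit 540 → met
2. surety bond $115,000 ≥ $110,000 → met
3. OSHA-30 certified supervisors 0 < 2 → not met
4. bonding capacity review 500 days ago vs limit 540 → met
5. lost-time incident rate 8 > 5 → not met
6. contractor registration certificate present → met
7. workers' compensation audit 166 days ago vs limit 180 → met
8. licensed crane operators 3 ≥ 2 → met
9. unresolved stop-work orders 2 ≤ 3 → met
10. OSHA safety training 361 days ago vs limit 540 → met
11. equipment calibration 54 days ago vs limit 60 → met
12. condition 'performs work above three stories' holds; fall-protection recertification 40 days ago vs limit 45 → met
Not met: 2 of 12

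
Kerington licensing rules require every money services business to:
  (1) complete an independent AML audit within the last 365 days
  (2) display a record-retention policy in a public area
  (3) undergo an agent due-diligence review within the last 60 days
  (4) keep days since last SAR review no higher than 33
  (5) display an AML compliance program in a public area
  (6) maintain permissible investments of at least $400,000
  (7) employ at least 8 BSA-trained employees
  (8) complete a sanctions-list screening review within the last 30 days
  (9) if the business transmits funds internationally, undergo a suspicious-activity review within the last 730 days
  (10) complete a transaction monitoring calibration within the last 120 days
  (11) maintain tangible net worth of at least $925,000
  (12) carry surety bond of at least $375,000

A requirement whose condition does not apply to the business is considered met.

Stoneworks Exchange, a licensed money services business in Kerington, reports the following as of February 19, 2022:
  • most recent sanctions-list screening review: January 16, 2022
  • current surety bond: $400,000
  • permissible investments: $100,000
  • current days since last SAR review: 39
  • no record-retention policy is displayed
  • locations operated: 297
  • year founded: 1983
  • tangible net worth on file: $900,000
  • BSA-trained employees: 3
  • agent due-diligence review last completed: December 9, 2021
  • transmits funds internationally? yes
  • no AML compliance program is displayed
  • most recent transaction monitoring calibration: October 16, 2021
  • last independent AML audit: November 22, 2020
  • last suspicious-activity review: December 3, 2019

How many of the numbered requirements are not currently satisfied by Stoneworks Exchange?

1. independent AML audit 454 days ago vs limit 365 → not met
2. record-retention policy absent → not met
3. agent due-diligence review 72 days ago vs limit 60 → not met
4. days since last SAR review 39 > 33 → not met
5. AML compliance program absent → not met
6. permissible investments $100,000 < $400,000 → not met
7. BSA-trained employees 3 < 8 → not met
8. sanctions-list screening review 34 days ago vs limit 30 → not met
9. condition 'transmits funds internationally' holds; suspicious-activity review 809 days ago vs limit 730 → not met
10. transaction monitoring calibration 126 days ago vs limit 120 → not met
11. tangible net worth $900,000 < $925,000 → not met
12. surety bond $400,000 ≥ $375,000 → met
Not met: 11 of 12

11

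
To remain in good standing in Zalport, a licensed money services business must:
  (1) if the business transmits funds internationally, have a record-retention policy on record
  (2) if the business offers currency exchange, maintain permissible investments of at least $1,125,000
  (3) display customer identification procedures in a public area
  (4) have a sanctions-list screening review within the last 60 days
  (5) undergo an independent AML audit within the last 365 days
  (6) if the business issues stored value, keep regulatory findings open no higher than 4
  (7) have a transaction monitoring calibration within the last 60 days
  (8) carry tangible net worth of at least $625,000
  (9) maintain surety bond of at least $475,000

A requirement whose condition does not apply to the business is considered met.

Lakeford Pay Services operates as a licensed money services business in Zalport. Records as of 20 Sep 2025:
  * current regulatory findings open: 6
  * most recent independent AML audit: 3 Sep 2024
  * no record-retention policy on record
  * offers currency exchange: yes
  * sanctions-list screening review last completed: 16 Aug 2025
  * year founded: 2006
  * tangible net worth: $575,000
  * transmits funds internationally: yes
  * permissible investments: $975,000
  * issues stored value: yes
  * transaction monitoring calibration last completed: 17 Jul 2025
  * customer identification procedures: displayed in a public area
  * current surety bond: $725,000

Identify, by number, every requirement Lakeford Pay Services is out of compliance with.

1. condition 'transmits funds internationally' holds; record-retention policy absent → not met
2. condition 'offers currency exchange' holds; permissible investments $975,000 < $1,125,000 → not met
3. customer identification procedures present → met
4. sanctions-list screening review 35 days ago vs limit 60 → met
5. independent AML audit 382 days ago vs limit 365 → not met
6. condition 'issues stored value' holds; regulatory findings open 6 > 4 → not met
7. transaction monitoring calibration 65 days ago vs limit 60 → not met
8. tangible net worth $575,000 < $625,000 → not met
9. surety bond $725,000 ≥ $475,000 → met
Not met: 1, 2, 5, 6, 7, 8

1, 2, 5, 6, 7, 8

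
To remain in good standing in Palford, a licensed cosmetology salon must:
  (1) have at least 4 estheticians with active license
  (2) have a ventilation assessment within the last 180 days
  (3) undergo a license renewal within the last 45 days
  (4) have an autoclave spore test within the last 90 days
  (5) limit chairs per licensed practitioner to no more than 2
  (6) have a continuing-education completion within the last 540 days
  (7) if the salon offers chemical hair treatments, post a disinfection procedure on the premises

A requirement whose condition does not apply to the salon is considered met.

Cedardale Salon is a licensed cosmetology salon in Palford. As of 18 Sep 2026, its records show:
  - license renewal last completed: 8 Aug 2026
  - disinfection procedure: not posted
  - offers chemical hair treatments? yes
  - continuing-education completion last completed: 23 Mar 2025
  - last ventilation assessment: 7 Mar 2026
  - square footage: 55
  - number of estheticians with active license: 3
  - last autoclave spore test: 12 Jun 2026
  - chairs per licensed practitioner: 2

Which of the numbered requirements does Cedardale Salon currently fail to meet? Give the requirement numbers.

1, 2, 4, 6, 7

1. estheticians with active license 3 < 4 → not met
2. ventilation assessment 195 days ago vs limit 180 → not met
3. license renewal 41 days ago vs limit 45 → met
4. autoclave spore test 98 days ago vs limit 90 → not met
5. chairs per licensed practitioner 2 ≤ 2 → met
6. continuing-education completion 544 days ago vs limit 540 → not met
7. condition 'offers chemical hair treatments' holds; disinfection procedure absent → not met
Not met: 1, 2, 4, 6, 7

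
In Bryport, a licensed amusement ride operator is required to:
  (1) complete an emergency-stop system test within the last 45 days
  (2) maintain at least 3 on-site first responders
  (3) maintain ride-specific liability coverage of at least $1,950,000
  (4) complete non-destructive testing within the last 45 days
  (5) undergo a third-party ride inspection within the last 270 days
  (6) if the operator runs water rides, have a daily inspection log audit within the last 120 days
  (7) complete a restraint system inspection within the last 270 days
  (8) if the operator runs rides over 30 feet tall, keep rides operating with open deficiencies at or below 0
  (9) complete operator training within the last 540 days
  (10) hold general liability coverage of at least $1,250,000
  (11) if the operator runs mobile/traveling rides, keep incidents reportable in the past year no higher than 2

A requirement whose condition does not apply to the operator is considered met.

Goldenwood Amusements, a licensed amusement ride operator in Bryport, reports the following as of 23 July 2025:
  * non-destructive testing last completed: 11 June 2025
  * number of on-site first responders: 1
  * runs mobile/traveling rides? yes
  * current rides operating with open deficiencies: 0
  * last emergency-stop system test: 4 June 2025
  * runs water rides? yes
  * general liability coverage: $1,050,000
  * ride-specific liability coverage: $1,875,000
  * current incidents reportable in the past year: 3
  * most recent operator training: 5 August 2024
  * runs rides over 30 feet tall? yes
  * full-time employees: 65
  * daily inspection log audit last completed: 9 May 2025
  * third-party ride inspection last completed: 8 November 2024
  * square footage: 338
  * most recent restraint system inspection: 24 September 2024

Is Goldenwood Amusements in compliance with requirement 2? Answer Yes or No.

No

2. on-site first responders 1 < 3 → not met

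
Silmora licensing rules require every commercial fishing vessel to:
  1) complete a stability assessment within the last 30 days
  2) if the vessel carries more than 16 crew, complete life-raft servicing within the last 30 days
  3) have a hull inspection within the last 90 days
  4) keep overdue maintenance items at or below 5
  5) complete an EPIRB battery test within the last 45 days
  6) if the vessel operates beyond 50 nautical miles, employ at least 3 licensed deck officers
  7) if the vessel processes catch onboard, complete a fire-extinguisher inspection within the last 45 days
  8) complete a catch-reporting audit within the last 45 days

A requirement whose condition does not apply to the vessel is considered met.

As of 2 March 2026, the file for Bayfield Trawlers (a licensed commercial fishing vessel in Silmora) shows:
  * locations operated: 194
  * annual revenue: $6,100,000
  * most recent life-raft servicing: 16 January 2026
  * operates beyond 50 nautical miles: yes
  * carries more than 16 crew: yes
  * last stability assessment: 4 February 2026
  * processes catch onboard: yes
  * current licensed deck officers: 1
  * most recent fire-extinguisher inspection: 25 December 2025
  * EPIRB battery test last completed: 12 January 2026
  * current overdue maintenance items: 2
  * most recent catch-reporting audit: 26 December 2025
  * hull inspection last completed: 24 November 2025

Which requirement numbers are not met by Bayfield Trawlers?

1. stability assessment 26 days ago vs limit 30 → met
2. condition 'carries more than 16 crew' holds; life-raft servicing 45 days ago vs limit 30 → not met
3. hull inspection 98 days ago vs limit 90 → not met
4. overdue maintenance items 2 ≤ 5 → met
5. EPIRB battery test 49 days ago vs limit 45 → not met
6. condition 'operates beyond 50 nautical miles' holds; licensed deck officers 1 < 3 → not met
7. condition 'processes catch onboard' holds; fire-extinguisher inspection 67 days ago vs limit 45 → not met
8. catch-reporting audit 66 days ago vs limit 45 → not met
Not met: 2, 3, 5, 6, 7, 8

2, 3, 5, 6, 7, 8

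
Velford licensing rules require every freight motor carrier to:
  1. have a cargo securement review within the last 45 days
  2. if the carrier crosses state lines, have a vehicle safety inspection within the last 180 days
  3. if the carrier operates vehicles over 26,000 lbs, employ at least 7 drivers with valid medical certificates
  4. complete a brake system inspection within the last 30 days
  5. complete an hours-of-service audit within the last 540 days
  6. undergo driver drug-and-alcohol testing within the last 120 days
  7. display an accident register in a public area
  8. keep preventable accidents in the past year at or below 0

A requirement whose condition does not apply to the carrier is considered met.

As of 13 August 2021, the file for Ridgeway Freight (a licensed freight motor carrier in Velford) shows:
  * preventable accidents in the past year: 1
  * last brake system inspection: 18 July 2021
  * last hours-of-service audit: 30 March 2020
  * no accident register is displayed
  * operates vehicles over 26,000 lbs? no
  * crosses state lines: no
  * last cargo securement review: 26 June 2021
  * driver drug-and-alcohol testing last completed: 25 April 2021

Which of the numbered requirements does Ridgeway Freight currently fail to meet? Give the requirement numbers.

1. cargo securement review 48 days ago vs limit 45 → not met
2. condition 'crosses state lines' does not hold → requirement n/a → met
3. condition 'operates vehicles over 26,000 lbs' does not hold → requirement n/a → met
4. brake system inspection 26 days ago vs limit 30 → met
5. hours-of-service audit 501 days ago vs limit 540 → met
6. driver drug-and-alcohol testing 110 days ago vs limit 120 → met
7. accident register absent → not met
8. preventable accidents in the past year 1 > 0 → not met
Not met: 1, 7, 8

1, 7, 8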